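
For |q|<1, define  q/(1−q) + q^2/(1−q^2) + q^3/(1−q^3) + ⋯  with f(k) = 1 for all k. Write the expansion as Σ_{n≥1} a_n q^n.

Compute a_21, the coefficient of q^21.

d|21:{21,7,3,1}  Σf=1+1+1+1=4

a_21 = 4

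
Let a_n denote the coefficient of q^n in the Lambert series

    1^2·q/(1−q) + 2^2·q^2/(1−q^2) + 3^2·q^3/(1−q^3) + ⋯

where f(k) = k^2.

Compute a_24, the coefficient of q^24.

[q^24] f(24)=576,f(12)=144,f(8)=64,f(6)=36,f(4)=16,f(3)=9,f(2)=4,f(1)=1 ⇒ 850

a_24 = 850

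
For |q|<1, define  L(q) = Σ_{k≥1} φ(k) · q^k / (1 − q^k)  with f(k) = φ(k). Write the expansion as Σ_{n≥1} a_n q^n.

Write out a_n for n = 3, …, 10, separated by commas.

[q^3] φ(3)=2,φ(1)=1 ⇒ 3
d|4:{4,2,1}  Σφ=2+1+1=4
d|5:{5,1}  Σφ=4+1=5
d|6:{6,3,2,1}  Σφ=2+2+1+1=6
d|7:{1,7}  Σφ=1+6=7
d|8:{8,4,2,1}  Σφ=4+2+1+1=8
d|9:{1,3,9}  Σφ=1+2+6=9
q^10  k|10↦φ(k): 10:4 5:4 2:1 1:1  a_10=10

3, 4, 5, 6, 7, 8, 9, 10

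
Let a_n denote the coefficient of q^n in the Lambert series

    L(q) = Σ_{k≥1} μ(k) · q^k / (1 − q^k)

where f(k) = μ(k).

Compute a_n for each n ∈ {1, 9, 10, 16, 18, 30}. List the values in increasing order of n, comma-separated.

1, 0, 0, 0, 0, 0

[q^1] μ(1)=1 ⇒ 1
q^9  k|9↦μ(k): 1:1 3:-1 9:0  a_9=0
[q^10] μ(10)=1,μ(5)=-1,μ(2)=-1,μ(1)=1 ⇒ 0
[q^16] μ(16)=0,μ(8)=0,μ(4)=0,μ(2)=-1,μ(1)=1 ⇒ 0
q^18  k|18↦μ(k): 18:0 9:0 6:1 3:-1 2:-1 1:1  a_18=0
n=30: 30·1 15·2 10·3 6·5 5·6 3·10 2·15 1·30  μ→[(-1)+1+1+1+(-1)+(-1)+(-1)+1]=0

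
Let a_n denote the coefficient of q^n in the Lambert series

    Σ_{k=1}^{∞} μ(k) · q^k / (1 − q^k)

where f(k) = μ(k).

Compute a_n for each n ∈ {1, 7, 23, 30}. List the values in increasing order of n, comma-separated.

q^1  k|1↦μ(k): 1:1  a_1=1
n=7: 7·1 1·7  μ→[(-1)+1]=0
d|23:{23,1}  Σμ=(-1)+1=0
q^30  k|30↦μ(k): 30:-1 15:1 10:1 6:1 5:-1 3:-1 2:-1 1:1  a_30=0

1, 0, 0, 0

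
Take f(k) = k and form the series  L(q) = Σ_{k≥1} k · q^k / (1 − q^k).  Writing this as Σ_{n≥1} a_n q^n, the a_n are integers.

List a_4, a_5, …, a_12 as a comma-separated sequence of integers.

[q^4] f(4)=4,f(2)=2,f(1)=1 ⇒ 7
n=5: 5·1 1·5  f→[5+1]=6
[q^6] f(6)=6,f(3)=3,f(2)=2,f(1)=1 ⇒ 12
[q^7] f(7)=7,f(1)=1 ⇒ 8
[q^8] f(8)=8,f(4)=4,f(2)=2,f(1)=1 ⇒ 15
d|9:{9,3,1}  Σf=9+3+1=13
q^10  k|10↦f(k): 10:10 5:5 2:2 1:1  a_10=18
n=11: 1·11 11·1  f→[1+11]=12
[q^12] f(12)=12,f(6)=6,f(4)=4,f(3)=3,f(2)=2,f(1)=1 ⇒ 28

7, 6, 12, 8, 15, 13, 18, 12, 28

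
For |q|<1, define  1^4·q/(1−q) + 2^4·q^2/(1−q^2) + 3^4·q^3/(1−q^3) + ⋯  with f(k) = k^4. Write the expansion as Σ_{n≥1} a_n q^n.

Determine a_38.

d|38:{1,2,19,38}  Σf=1+16+130321+2085136=2215474

a_38 = 2215474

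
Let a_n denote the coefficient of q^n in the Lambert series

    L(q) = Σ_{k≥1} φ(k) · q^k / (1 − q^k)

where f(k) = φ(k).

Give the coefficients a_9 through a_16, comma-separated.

d|9:{1,3,9}  Σφ=1+2+6=9
[q^10] φ(10)=4,φ(5)=4,φ(2)=1,φ(1)=1 ⇒ 10
[q^11] φ(1)=1,φ(11)=10 ⇒ 11
q^12  k|12↦φ(k): 1:1 2:1 3:2 4:2 6:2 12:4  a_12=12
q^13  k|13↦φ(k): 1:1 13:12  a_13=13
n=14: 1·14 2·7 7·2 14·1  φ→[1+1+6+6]=14
[q^15] φ(15)=8,φ(5)=4,φ(3)=2,φ(1)=1 ⇒ 15
d|16:{1,2,4,8,16}  Σφ=1+1+2+4+8=16

9, 10, 11, 12, 13, 14, 15, 16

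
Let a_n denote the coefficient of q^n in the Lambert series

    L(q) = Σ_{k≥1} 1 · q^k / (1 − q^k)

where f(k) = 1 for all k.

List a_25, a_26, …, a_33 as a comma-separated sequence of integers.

3, 4, 4, 6, 2, 8, 2, 6, 4

q^25  k|25↦f(k): 25:1 5:1 1:1  a_25=3
d|26:{1,2,13,26}  Σf=1+1+1+1=4
n=27: 1·27 3·9 9·3 27·1  f→[1+1+1+1]=4
[q^28] f(28)=1,f(14)=1,f(7)=1,f(4)=1,f(2)=1,f(1)=1 ⇒ 6
d|29:{1,29}  Σf=1+1=2
q^30  k|30↦f(k): 1:1 2:1 3:1 5:1 6:1 10:1 15:1 30:1  a_30=8
[q^31] f(31)=1,f(1)=1 ⇒ 2
n=32: 1·32 2·16 4·8 8·4 16·2 32·1  f→[1+1+1+1+1+1]=6
d|33:{33,11,3,1}  Σf=1+1+1+1=4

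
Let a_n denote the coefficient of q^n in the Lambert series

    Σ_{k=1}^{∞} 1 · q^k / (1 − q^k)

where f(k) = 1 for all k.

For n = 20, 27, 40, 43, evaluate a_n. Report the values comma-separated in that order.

n=20: 20·1 10·2 5·4 4·5 2·10 1·20  f→[1+1+1+1+1+1]=6
[q^27] f(1)=1,f(3)=1,f(9)=1,f(27)=1 ⇒ 4
n=40: 1·40 2·20 4·10 5·8 8·5 10·4 20·2 40·1  f→[1+1+1+1+1+1+1+1]=8
q^43  k|43↦f(k): 43:1 1:1  a_43=2

6, 4, 8, 2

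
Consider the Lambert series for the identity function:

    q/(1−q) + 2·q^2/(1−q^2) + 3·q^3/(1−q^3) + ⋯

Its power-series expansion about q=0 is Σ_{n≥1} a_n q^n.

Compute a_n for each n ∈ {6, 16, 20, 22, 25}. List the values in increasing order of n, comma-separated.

d|6:{1,2,3,6}  Σf=1+2+3+6=12
n=16: 16·1 8·2 4·4 2·8 1·16  f→[16+8+4+2+1]=31
n=20: 1·20 2·10 4·5 5·4 10·2 20·1  f→[1+2+4+5+10+20]=42
d|22:{1,2,11,22}  Σf=1+2+11+22=36
[q^25] f(1)=1,f(5)=5,f(25)=25 ⇒ 31

12, 31, 42, 36, 31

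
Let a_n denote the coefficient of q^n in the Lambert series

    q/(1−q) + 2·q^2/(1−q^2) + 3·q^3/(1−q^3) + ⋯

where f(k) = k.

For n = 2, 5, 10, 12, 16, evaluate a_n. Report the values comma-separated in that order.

q^2  k|2↦f(k): 1:1 2:2  a_2=3
[q^5] f(5)=5,f(1)=1 ⇒ 6
d|10:{10,5,2,1}  Σf=10+5+2+1=18
[q^12] f(1)=1,f(2)=2,f(3)=3,f(4)=4,f(6)=6,f(12)=12 ⇒ 28
n=16: 16·1 8·2 4·4 2·8 1·16  f→[16+8+4+2+1]=31

3, 6, 18, 28, 31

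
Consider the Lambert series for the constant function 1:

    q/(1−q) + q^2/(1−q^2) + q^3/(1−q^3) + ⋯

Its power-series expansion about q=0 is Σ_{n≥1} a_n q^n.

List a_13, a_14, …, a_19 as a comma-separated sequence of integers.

2, 4, 4, 5, 2, 6, 2

n=13: 1·13 13·1  f→[1+1]=2
n=14: 1·14 2·7 7·2 14·1  f→[1+1+1+1]=4
q^15  k|15↦f(k): 15:1 5:1 3:1 1:1  a_15=4
d|16:{1,2,4,8,16}  Σf=1+1+1+1+1=5
q^17  k|17↦f(k): 1:1 17:1  a_17=2
[q^18] f(1)=1,f(2)=1,f(3)=1,f(6)=1,f(9)=1,f(18)=1 ⇒ 6
[q^19] f(1)=1,f(19)=1 ⇒ 2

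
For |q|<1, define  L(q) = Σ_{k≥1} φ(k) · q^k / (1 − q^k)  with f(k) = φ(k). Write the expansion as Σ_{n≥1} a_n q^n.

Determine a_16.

[q^16] φ(16)=8,φ(8)=4,φ(4)=2,φ(2)=1,φ(1)=1 ⇒ 16

a_16 = 16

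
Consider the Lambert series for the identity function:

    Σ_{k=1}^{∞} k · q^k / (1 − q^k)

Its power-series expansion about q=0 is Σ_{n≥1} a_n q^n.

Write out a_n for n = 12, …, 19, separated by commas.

28, 14, 24, 24, 31, 18, 39, 20

d|12:{12,6,4,3,2,1}  Σf=12+6+4+3+2+1=28
q^13  k|13↦f(k): 13:13 1:1  a_13=14
q^14  k|14↦f(k): 14:14 7:7 2:2 1:1  a_14=24
n=15: 1·15 3·5 5·3 15·1  f→[1+3+5+15]=24
q^16  k|16↦f(k): 1:1 2:2 4:4 8:8 16:16  a_16=31
d|17:{17,1}  Σf=17+1=18
[q^18] f(18)=18,f(9)=9,f(6)=6,f(3)=3,f(2)=2,f(1)=1 ⇒ 39
q^19  k|19↦f(k): 19:19 1:1  a_19=20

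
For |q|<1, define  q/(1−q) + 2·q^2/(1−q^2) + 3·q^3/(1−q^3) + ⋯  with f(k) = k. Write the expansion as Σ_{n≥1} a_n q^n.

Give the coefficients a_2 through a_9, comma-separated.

d|2:{2,1}  Σf=2+1=3
[q^3] f(1)=1,f(3)=3 ⇒ 4
n=4: 4·1 2·2 1·4  f→[4+2+1]=7
q^5  k|5↦f(k): 1:1 5:5  a_5=6
[q^6] f(6)=6,f(3)=3,f(2)=2,f(1)=1 ⇒ 12
q^7  k|7↦f(k): 1:1 7:7  a_7=8
n=8: 8·1 4·2 2·4 1·8  f→[8+4+2+1]=15
[q^9] f(9)=9,f(3)=3,f(1)=1 ⇒ 13

3, 4, 7, 6, 12, 8, 15, 13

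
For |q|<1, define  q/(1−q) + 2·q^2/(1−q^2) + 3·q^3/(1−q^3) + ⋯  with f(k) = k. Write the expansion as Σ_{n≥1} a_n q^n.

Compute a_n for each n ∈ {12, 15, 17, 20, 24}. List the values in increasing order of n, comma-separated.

[q^12] f(1)=1,f(2)=2,f(3)=3,f(4)=4,f(6)=6,f(12)=12 ⇒ 28
[q^15] f(1)=1,f(3)=3,f(5)=5,f(15)=15 ⇒ 24
q^17  k|17↦f(k): 1:1 17:17  a_17=18
n=20: 1·20 2·10 4·5 5·4 10·2 20·1  f→[1+2+4+5+10+20]=42
n=24: 1·24 2·12 3·8 4·6 6·4 8·3 12·2 24·1  f→[1+2+3+4+6+8+12+24]=60

28, 24, 18, 42, 60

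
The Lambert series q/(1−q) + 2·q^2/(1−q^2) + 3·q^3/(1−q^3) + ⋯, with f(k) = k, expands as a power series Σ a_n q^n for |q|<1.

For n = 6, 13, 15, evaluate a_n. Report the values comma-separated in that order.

n=6: 1·6 2·3 3·2 6·1  f→[1+2+3+6]=12
d|13:{1,13}  Σf=1+13=14
n=15: 15·1 5·3 3·5 1·15  f→[15+5+3+1]=24

12, 14, 24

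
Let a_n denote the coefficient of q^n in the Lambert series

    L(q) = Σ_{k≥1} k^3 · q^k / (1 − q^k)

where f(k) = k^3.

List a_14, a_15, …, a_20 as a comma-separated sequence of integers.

q^14  k|14↦f(k): 1:1 2:8 7:343 14:2744  a_14=3096
q^15  k|15↦f(k): 1:1 3:27 5:125 15:3375  a_15=3528
[q^16] f(1)=1,f(2)=8,f(4)=64,f(8)=512,f(16)=4096 ⇒ 4681
n=17: 1·17 17·1  f→[1+4913]=4914
[q^18] f(18)=5832,f(9)=729,f(6)=216,f(3)=27,f(2)=8,f(1)=1 ⇒ 6813
n=19: 19·1 1·19  f→[6859+1]=6860
[q^20] f(1)=1,f(2)=8,f(4)=64,f(5)=125,f(10)=1000,f(20)=8000 ⇒ 9198

3096, 3528, 4681, 4914, 6813, 6860, 9198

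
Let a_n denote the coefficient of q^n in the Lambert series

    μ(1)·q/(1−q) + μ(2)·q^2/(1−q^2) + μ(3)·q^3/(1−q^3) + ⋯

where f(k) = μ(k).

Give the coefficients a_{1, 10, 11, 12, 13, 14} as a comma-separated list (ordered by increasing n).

1, 0, 0, 0, 0, 0

n=1: 1·1  μ→[1]=1
[q^10] μ(10)=1,μ(5)=-1,μ(2)=-1,μ(1)=1 ⇒ 0
n=11: 1·11 11·1  μ→[1+(-1)]=0
[q^12] μ(12)=0,μ(6)=1,μ(4)=0,μ(3)=-1,μ(2)=-1,μ(1)=1 ⇒ 0
n=13: 1·13 13·1  μ→[1+(-1)]=0
n=14: 1·14 2·7 7·2 14·1  μ→[1+(-1)+(-1)+1]=0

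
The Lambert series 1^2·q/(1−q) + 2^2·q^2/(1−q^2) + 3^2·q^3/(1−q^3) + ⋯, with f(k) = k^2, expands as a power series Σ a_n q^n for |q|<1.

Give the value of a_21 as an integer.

a_21 = 500

d|21:{1,3,7,21}  Σf=1+9+49+441=500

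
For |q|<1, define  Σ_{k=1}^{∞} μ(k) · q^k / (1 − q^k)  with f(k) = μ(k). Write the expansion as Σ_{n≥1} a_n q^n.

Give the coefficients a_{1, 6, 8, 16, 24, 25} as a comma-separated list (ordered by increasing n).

1, 0, 0, 0, 0, 0

n=1: 1·1  μ→[1]=1
q^6  k|6↦μ(k): 1:1 2:-1 3:-1 6:1  a_6=0
n=8: 1·8 2·4 4·2 8·1  μ→[1+(-1)+0+0]=0
[q^16] μ(16)=0,μ(8)=0,μ(4)=0,μ(2)=-1,μ(1)=1 ⇒ 0
q^24  k|24↦μ(k): 1:1 2:-1 3:-1 4:0 6:1 8:0 12:0 24:0  a_24=0
d|25:{1,5,25}  Σμ=1+(-1)+0=0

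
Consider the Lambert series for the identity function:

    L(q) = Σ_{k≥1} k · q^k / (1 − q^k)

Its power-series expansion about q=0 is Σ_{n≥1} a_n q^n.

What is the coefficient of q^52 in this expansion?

a_52 = 98

n=52: 52·1 26·2 13·4 4·13 2·26 1·52  f→[52+26+13+4+2+1]=98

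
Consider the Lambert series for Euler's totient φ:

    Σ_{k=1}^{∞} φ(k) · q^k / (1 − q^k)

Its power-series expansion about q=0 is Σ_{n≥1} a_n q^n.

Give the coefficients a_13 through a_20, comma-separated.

q^13  k|13↦φ(k): 1:1 13:12  a_13=13
q^14  k|14↦φ(k): 14:6 7:6 2:1 1:1  a_14=14
n=15: 15·1 5·3 3·5 1·15  φ→[8+4+2+1]=15
d|16:{16,8,4,2,1}  Σφ=8+4+2+1+1=16
n=17: 17·1 1·17  φ→[16+1]=17
d|18:{18,9,6,3,2,1}  Σφ=6+6+2+2+1+1=18
d|19:{19,1}  Σφ=18+1=19
n=20: 20·1 10·2 5·4 4·5 2·10 1·20  φ→[8+4+4+2+1+1]=20

13, 14, 15, 16, 17, 18, 19, 20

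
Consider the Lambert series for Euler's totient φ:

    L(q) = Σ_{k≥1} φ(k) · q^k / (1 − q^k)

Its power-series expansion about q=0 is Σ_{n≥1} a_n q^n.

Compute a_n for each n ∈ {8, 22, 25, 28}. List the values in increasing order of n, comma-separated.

[q^8] φ(1)=1,φ(2)=1,φ(4)=2,φ(8)=4 ⇒ 8
d|22:{1,2,11,22}  Σφ=1+1+10+10=22
[q^25] φ(25)=20,φ(5)=4,φ(1)=1 ⇒ 25
n=28: 1·28 2·14 4·7 7·4 14·2 28·1  φ→[1+1+2+6+6+12]=28

8, 22, 25, 28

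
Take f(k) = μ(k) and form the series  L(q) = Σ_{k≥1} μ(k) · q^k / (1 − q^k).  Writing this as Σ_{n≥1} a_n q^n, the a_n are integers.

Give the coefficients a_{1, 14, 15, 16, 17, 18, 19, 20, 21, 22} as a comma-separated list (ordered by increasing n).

1, 0, 0, 0, 0, 0, 0, 0, 0, 0

d|1:{1}  Σμ=1=1
[q^14] μ(14)=1,μ(7)=-1,μ(2)=-1,μ(1)=1 ⇒ 0
[q^15] μ(1)=1,μ(3)=-1,μ(5)=-1,μ(15)=1 ⇒ 0
q^16  k|16↦μ(k): 1:1 2:-1 4:0 8:0 16:0  a_16=0
n=17: 1·17 17·1  μ→[1+(-1)]=0
d|18:{1,2,3,6,9,18}  Σμ=1+(-1)+(-1)+1+0+0=0
d|19:{19,1}  Σμ=(-1)+1=0
[q^20] μ(1)=1,μ(2)=-1,μ(4)=0,μ(5)=-1,μ(10)=1,μ(20)=0 ⇒ 0
d|21:{1,3,7,21}  Σμ=1+(-1)+(-1)+1=0
q^22  k|22↦μ(k): 22:1 11:-1 2:-1 1:1  a_22=0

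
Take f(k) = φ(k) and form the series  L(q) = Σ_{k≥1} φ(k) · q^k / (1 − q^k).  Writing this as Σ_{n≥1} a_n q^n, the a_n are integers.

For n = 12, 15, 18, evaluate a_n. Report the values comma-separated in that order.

[q^12] φ(12)=4,φ(6)=2,φ(4)=2,φ(3)=2,φ(2)=1,φ(1)=1 ⇒ 12
[q^15] φ(1)=1,φ(3)=2,φ(5)=4,φ(15)=8 ⇒ 15
n=18: 18·1 9·2 6·3 3·6 2·9 1·18  φ→[6+6+2+2+1+1]=18

12, 15, 18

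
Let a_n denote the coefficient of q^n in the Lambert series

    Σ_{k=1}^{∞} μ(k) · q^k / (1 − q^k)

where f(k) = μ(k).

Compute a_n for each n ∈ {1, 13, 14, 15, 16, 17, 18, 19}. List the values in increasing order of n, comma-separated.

n=1: 1·1  μ→[1]=1
q^13  k|13↦μ(k): 13:-1 1:1  a_13=0
q^14  k|14↦μ(k): 14:1 7:-1 2:-1 1:1  a_14=0
[q^15] μ(15)=1,μ(5)=-1,μ(3)=-1,μ(1)=1 ⇒ 0
[q^16] μ(16)=0,μ(8)=0,μ(4)=0,μ(2)=-1,μ(1)=1 ⇒ 0
q^17  k|17↦μ(k): 17:-1 1:1  a_17=0
q^18  k|18↦μ(k): 18:0 9:0 6:1 3:-1 2:-1 1:1  a_18=0
[q^19] μ(19)=-1,μ(1)=1 ⇒ 0

1, 0, 0, 0, 0, 0, 0, 0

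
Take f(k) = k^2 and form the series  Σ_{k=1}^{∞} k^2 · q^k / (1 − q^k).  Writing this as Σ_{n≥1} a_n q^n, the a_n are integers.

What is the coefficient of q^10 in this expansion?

n=10: 10·1 5·2 2·5 1·10  f→[100+25+4+1]=130

a_10 = 130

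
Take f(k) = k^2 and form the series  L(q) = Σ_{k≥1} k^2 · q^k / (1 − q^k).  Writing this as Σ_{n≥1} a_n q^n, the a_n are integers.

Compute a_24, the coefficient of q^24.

q^24  k|24↦f(k): 1:1 2:4 3:9 4:16 6:36 8:64 12:144 24:576  a_24=850

a_24 = 850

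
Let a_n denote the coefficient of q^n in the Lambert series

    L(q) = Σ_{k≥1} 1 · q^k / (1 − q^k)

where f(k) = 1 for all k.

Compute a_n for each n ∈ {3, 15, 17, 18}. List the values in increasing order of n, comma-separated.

d|3:{1,3}  Σf=1+1=2
d|15:{15,5,3,1}  Σf=1+1+1+1=4
d|17:{1,17}  Σf=1+1=2
n=18: 18·1 9·2 6·3 3·6 2·9 1·18  f→[1+1+1+1+1+1]=6

2, 4, 2, 6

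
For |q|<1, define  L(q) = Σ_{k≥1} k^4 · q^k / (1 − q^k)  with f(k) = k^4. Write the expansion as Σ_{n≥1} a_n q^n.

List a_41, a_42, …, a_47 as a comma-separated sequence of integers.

2825762, 3348388, 3418802, 3997266, 4158518, 4757314, 4879682

[q^41] f(1)=1,f(41)=2825761 ⇒ 2825762
q^42  k|42↦f(k): 42:3111696 21:194481 14:38416 7:2401 6:1296 3:81 2:16 1:1  a_42=3348388
n=43: 1·43 43·1  f→[1+3418801]=3418802
[q^44] f(44)=3748096,f(22)=234256,f(11)=14641,f(4)=256,f(2)=16,f(1)=1 ⇒ 3997266
d|45:{45,15,9,5,3,1}  Σf=4100625+50625+6561+625+81+1=4158518
n=46: 1·46 2·23 23·2 46·1  f→[1+16+279841+4477456]=4757314
n=47: 1·47 47·1  f→[1+4879681]=4879682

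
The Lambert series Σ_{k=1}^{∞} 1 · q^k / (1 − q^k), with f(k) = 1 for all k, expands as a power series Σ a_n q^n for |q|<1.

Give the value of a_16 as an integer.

a_16 = 5

q^16  k|16↦f(k): 1:1 2:1 4:1 8:1 16:1  a_16=5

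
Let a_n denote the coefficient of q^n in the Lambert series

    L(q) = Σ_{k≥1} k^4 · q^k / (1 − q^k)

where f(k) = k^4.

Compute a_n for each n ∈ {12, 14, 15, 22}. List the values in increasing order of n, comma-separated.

22386, 40834, 51332, 248914

q^12  k|12↦f(k): 1:1 2:16 3:81 4:256 6:1296 12:20736  a_12=22386
d|14:{14,7,2,1}  Σf=38416+2401+16+1=40834
d|15:{15,5,3,1}  Σf=50625+625+81+1=51332
d|22:{22,11,2,1}  Σf=234256+14641+16+1=248914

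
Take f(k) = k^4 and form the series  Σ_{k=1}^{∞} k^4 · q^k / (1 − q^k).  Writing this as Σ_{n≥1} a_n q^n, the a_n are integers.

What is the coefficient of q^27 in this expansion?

d|27:{27,9,3,1}  Σf=531441+6561+81+1=538084

a_27 = 538084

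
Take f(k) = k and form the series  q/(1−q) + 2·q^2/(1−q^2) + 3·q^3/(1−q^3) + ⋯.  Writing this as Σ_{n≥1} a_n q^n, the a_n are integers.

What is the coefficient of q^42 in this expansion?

n=42: 42·1 21·2 14·3 7·6 6·7 3·14 2·21 1·42  f→[42+21+14+7+6+3+2+1]=96

a_42 = 96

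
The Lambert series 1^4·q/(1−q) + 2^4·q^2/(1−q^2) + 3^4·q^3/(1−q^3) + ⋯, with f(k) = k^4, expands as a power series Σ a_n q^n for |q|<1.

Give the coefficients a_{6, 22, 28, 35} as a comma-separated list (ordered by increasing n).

1394, 248914, 655746, 1503652

n=6: 1·6 2·3 3·2 6·1  f→[1+16+81+1296]=1394
n=22: 22·1 11·2 2·11 1·22  f→[234256+14641+16+1]=248914
n=28: 28·1 14·2 7·4 4·7 2·14 1·28  f→[614656+38416+2401+256+16+1]=655746
d|35:{35,7,5,1}  Σf=1500625+2401+625+1=1503652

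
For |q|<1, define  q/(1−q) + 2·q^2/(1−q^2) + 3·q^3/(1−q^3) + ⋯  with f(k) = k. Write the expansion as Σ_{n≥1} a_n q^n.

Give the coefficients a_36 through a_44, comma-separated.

n=36: 36·1 18·2 12·3 9·4 6·6 4·9 3·12 2·18 1·36  f→[36+18+12+9+6+4+3+2+1]=91
d|37:{37,1}  Σf=37+1=38
n=38: 1·38 2·19 19·2 38·1  f→[1+2+19+38]=60
d|39:{39,13,3,1}  Σf=39+13+3+1=56
[q^40] f(40)=40,f(20)=20,f(10)=10,f(8)=8,f(5)=5,f(4)=4,f(2)=2,f(1)=1 ⇒ 90
q^41  k|41↦f(k): 1:1 41:41  a_41=42
[q^42] f(42)=42,f(21)=21,f(14)=14,f(7)=7,f(6)=6,f(3)=3,f(2)=2,f(1)=1 ⇒ 96
[q^43] f(1)=1,f(43)=43 ⇒ 44
[q^44] f(1)=1,f(2)=2,f(4)=4,f(11)=11,f(22)=22,f(44)=44 ⇒ 84

91, 38, 60, 56, 90, 42, 96, 44, 84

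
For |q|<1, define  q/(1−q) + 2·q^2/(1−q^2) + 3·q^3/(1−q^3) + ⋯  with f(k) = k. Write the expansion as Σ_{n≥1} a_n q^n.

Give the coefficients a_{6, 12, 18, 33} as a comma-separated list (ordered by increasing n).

[q^6] f(6)=6,f(3)=3,f(2)=2,f(1)=1 ⇒ 12
q^12  k|12↦f(k): 1:1 2:2 3:3 4:4 6:6 12:12  a_12=28
n=18: 18·1 9·2 6·3 3·6 2·9 1·18  f→[18+9+6+3+2+1]=39
d|33:{33,11,3,1}  Σf=33+11+3+1=48

12, 28, 39, 48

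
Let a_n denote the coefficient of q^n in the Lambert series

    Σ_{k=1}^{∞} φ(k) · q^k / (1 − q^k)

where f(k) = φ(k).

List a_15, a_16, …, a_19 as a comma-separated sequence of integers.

q^15  k|15↦φ(k): 15:8 5:4 3:2 1:1  a_15=15
d|16:{1,2,4,8,16}  Σφ=1+1+2+4+8=16
q^17  k|17↦φ(k): 17:16 1:1  a_17=17
d|18:{18,9,6,3,2,1}  Σφ=6+6+2+2+1+1=18
q^19  k|19↦φ(k): 1:1 19:18  a_19=19

15, 16, 17, 18, 19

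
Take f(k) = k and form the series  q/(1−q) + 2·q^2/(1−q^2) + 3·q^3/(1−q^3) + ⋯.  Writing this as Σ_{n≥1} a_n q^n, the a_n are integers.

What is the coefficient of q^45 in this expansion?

a_45 = 78

[q^45] f(45)=45,f(15)=15,f(9)=9,f(5)=5,f(3)=3,f(1)=1 ⇒ 78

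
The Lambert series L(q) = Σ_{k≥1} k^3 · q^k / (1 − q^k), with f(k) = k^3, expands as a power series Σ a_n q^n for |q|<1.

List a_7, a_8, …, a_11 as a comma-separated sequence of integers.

344, 585, 757, 1134, 1332

q^7  k|7↦f(k): 1:1 7:343  a_7=344
q^8  k|8↦f(k): 8:512 4:64 2:8 1:1  a_8=585
[q^9] f(1)=1,f(3)=27,f(9)=729 ⇒ 757
n=10: 1·10 2·5 5·2 10·1  f→[1+8+125+1000]=1134
n=11: 11·1 1·11  f→[1331+1]=1332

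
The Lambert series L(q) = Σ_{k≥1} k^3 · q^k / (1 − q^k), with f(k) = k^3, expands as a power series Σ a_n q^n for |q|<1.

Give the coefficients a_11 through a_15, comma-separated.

q^11  k|11↦f(k): 11:1331 1:1  a_11=1332
n=12: 12·1 6·2 4·3 3·4 2·6 1·12  f→[1728+216+64+27+8+1]=2044
[q^13] f(13)=2197,f(1)=1 ⇒ 2198
[q^14] f(14)=2744,f(7)=343,f(2)=8,f(1)=1 ⇒ 3096
q^15  k|15↦f(k): 1:1 3:27 5:125 15:3375  a_15=3528

1332, 2044, 2198, 3096, 3528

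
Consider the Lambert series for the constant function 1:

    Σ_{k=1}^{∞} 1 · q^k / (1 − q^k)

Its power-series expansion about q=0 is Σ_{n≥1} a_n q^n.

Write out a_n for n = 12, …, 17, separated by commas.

n=12: 1·12 2·6 3·4 4·3 6·2 12·1  f→[1+1+1+1+1+1]=6
q^13  k|13↦f(k): 13:1 1:1  a_13=2
q^14  k|14↦f(k): 1:1 2:1 7:1 14:1  a_14=4
[q^15] f(1)=1,f(3)=1,f(5)=1,f(15)=1 ⇒ 4
[q^16] f(1)=1,f(2)=1,f(4)=1,f(8)=1,f(16)=1 ⇒ 5
d|17:{17,1}  Σf=1+1=2

6, 2, 4, 4, 5, 2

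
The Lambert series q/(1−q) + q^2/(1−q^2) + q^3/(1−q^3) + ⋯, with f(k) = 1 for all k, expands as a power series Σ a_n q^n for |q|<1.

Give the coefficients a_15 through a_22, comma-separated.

q^15  k|15↦f(k): 15:1 5:1 3:1 1:1  a_15=4
d|16:{16,8,4,2,1}  Σf=1+1+1+1+1=5
n=17: 17·1 1·17  f→[1+1]=2
[q^18] f(1)=1,f(2)=1,f(3)=1,f(6)=1,f(9)=1,f(18)=1 ⇒ 6
[q^19] f(1)=1,f(19)=1 ⇒ 2
q^20  k|20↦f(k): 1:1 2:1 4:1 5:1 10:1 20:1  a_20=6
d|21:{21,7,3,1}  Σf=1+1+1+1=4
n=22: 22·1 11·2 2·11 1·22  f→[1+1+1+1]=4

4, 5, 2, 6, 2, 6, 4, 4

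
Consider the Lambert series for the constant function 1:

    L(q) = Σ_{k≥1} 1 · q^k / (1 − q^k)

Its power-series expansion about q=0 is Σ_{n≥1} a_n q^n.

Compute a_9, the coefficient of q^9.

a_9 = 3

[q^9] f(1)=1,f(3)=1,f(9)=1 ⇒ 3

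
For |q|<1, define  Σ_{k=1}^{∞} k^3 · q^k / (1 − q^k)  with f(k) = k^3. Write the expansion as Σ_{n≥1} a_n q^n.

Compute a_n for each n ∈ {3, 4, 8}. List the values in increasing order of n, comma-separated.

28, 73, 585

d|3:{1,3}  Σf=1+27=28
[q^4] f(1)=1,f(2)=8,f(4)=64 ⇒ 73
d|8:{1,2,4,8}  Σf=1+8+64+512=585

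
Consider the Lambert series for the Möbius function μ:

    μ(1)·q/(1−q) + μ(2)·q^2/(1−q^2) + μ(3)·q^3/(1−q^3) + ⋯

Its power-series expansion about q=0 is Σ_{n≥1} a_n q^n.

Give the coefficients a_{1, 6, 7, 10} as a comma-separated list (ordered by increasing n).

n=1: 1·1  μ→[1]=1
[q^6] μ(6)=1,μ(3)=-1,μ(2)=-1,μ(1)=1 ⇒ 0
n=7: 1·7 7·1  μ→[1+(-1)]=0
q^10  k|10↦μ(k): 10:1 5:-1 2:-1 1:1  a_10=0

1, 0, 0, 0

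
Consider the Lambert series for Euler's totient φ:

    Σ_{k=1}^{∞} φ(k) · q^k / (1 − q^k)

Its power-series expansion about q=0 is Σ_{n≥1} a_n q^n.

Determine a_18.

n=18: 1·18 2·9 3·6 6·3 9·2 18·1  φ→[1+1+2+2+6+6]=18

a_18 = 18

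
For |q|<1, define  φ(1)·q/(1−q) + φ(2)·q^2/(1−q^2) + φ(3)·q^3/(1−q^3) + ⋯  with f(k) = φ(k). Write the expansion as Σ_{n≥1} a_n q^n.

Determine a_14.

[q^14] φ(1)=1,φ(2)=1,φ(7)=6,φ(14)=6 ⇒ 14

a_14 = 14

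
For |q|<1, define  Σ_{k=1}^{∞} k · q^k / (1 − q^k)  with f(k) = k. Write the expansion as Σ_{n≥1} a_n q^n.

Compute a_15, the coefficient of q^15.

[q^15] f(1)=1,f(3)=3,f(5)=5,f(15)=15 ⇒ 24

a_15 = 24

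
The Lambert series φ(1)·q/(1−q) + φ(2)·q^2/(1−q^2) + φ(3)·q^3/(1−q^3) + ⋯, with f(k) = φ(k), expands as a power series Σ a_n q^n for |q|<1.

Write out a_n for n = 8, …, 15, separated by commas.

d|8:{8,4,2,1}  Σφ=4+2+1+1=8
[q^9] φ(9)=6,φ(3)=2,φ(1)=1 ⇒ 9
[q^10] φ(1)=1,φ(2)=1,φ(5)=4,φ(10)=4 ⇒ 10
q^11  k|11↦φ(k): 11:10 1:1  a_11=11
[q^12] φ(12)=4,φ(6)=2,φ(4)=2,φ(3)=2,φ(2)=1,φ(1)=1 ⇒ 12
q^13  k|13↦φ(k): 13:12 1:1  a_13=13
[q^14] φ(14)=6,φ(7)=6,φ(2)=1,φ(1)=1 ⇒ 14
[q^15] φ(15)=8,φ(5)=4,φ(3)=2,φ(1)=1 ⇒ 15

8, 9, 10, 11, 12, 13, 14, 15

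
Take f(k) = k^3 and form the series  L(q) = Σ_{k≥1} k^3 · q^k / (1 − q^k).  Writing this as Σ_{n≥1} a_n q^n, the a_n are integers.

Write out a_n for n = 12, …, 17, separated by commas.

2044, 2198, 3096, 3528, 4681, 4914

n=12: 1·12 2·6 3·4 4·3 6·2 12·1  f→[1+8+27+64+216+1728]=2044
d|13:{1,13}  Σf=1+2197=2198
n=14: 1·14 2·7 7·2 14·1  f→[1+8+343+2744]=3096
n=15: 1·15 3·5 5·3 15·1  f→[1+27+125+3375]=3528
q^16  k|16↦f(k): 16:4096 8:512 4:64 2:8 1:1  a_16=4681
[q^17] f(17)=4913,f(1)=1 ⇒ 4914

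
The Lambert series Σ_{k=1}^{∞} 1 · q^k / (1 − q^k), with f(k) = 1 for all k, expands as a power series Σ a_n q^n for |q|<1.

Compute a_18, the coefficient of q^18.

[q^18] f(18)=1,f(9)=1,f(6)=1,f(3)=1,f(2)=1,f(1)=1 ⇒ 6

a_18 = 6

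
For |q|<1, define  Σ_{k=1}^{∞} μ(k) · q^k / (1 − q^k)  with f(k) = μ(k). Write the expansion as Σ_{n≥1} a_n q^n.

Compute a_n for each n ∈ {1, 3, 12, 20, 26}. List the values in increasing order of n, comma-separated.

1, 0, 0, 0, 0

n=1: 1·1  μ→[1]=1
d|3:{3,1}  Σμ=(-1)+1=0
[q^12] μ(1)=1,μ(2)=-1,μ(3)=-1,μ(4)=0,μ(6)=1,μ(12)=0 ⇒ 0
n=20: 20·1 10·2 5·4 4·5 2·10 1·20  μ→[0+1+(-1)+0+(-1)+1]=0
q^26  k|26↦μ(k): 26:1 13:-1 2:-1 1:1  a_26=0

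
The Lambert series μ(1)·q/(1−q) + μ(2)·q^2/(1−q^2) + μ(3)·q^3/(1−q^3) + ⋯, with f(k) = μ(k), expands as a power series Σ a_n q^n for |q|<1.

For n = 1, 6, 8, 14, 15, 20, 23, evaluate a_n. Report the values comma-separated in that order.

1, 0, 0, 0, 0, 0, 0

d|1:{1}  Σμ=1=1
[q^6] μ(6)=1,μ(3)=-1,μ(2)=-1,μ(1)=1 ⇒ 0
n=8: 8·1 4·2 2·4 1·8  μ→[0+0+(-1)+1]=0
n=14: 14·1 7·2 2·7 1·14  μ→[1+(-1)+(-1)+1]=0
n=15: 15·1 5·3 3·5 1·15  μ→[1+(-1)+(-1)+1]=0
n=20: 20·1 10·2 5·4 4·5 2·10 1·20  μ→[0+1+(-1)+0+(-1)+1]=0
[q^23] μ(1)=1,μ(23)=-1 ⇒ 0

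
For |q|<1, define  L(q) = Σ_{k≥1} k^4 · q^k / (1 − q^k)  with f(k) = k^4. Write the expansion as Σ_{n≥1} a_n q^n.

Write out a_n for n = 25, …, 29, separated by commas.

391251, 485554, 538084, 655746, 707282

n=25: 25·1 5·5 1·25  f→[390625+625+1]=391251
d|26:{1,2,13,26}  Σf=1+16+28561+456976=485554
n=27: 27·1 9·3 3·9 1·27  f→[531441+6561+81+1]=538084
d|28:{28,14,7,4,2,1}  Σf=614656+38416+2401+256+16+1=655746
q^29  k|29↦f(k): 29:707281 1:1  a_29=707282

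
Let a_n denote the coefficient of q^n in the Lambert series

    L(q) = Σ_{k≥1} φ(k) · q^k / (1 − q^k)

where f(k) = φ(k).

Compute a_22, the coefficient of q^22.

n=22: 22·1 11·2 2·11 1·22  φ→[10+10+1+1]=22

a_22 = 22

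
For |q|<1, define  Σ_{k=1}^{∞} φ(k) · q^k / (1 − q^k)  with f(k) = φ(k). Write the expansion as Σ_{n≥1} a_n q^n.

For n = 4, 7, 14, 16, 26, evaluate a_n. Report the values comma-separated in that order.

d|4:{1,2,4}  Σφ=1+1+2=4
q^7  k|7↦φ(k): 1:1 7:6  a_7=7
d|14:{14,7,2,1}  Σφ=6+6+1+1=14
q^16  k|16↦φ(k): 1:1 2:1 4:2 8:4 16:8  a_16=16
q^26  k|26↦φ(k): 26:12 13:12 2:1 1:1  a_26=26

4, 7, 14, 16, 26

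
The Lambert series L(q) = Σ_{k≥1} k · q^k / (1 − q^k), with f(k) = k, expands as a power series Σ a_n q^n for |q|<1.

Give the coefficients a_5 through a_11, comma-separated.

6, 12, 8, 15, 13, 18, 12

q^5  k|5↦f(k): 1:1 5:5  a_5=6
[q^6] f(1)=1,f(2)=2,f(3)=3,f(6)=6 ⇒ 12
[q^7] f(1)=1,f(7)=7 ⇒ 8
n=8: 1·8 2·4 4·2 8·1  f→[1+2+4+8]=15
n=9: 9·1 3·3 1·9  f→[9+3+1]=13
d|10:{1,2,5,10}  Σf=1+2+5+10=18
q^11  k|11↦f(k): 11:11 1:1  a_11=12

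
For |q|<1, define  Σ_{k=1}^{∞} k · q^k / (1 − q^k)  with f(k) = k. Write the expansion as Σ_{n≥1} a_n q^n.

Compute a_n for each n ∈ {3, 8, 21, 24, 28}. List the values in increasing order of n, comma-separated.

4, 15, 32, 60, 56

q^3  k|3↦f(k): 3:3 1:1  a_3=4
q^8  k|8↦f(k): 1:1 2:2 4:4 8:8  a_8=15
n=21: 1·21 3·7 7·3 21·1  f→[1+3+7+21]=32
q^24  k|24↦f(k): 1:1 2:2 3:3 4:4 6:6 8:8 12:12 24:24  a_24=60
[q^28] f(28)=28,f(14)=14,f(7)=7,f(4)=4,f(2)=2,f(1)=1 ⇒ 56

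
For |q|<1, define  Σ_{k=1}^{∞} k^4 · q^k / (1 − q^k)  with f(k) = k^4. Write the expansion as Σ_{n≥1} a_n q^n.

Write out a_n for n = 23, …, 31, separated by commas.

q^23  k|23↦f(k): 23:279841 1:1  a_23=279842
[q^24] f(24)=331776,f(12)=20736,f(8)=4096,f(6)=1296,f(4)=256,f(3)=81,f(2)=16,f(1)=1 ⇒ 358258
d|25:{25,5,1}  Σf=390625+625+1=391251
n=26: 26·1 13·2 2·13 1·26  f→[456976+28561+16+1]=485554
d|27:{27,9,3,1}  Σf=531441+6561+81+1=538084
q^28  k|28↦f(k): 1:1 2:16 4:256 7:2401 14:38416 28:614656  a_28=655746
q^29  k|29↦f(k): 1:1 29:707281  a_29=707282
[q^30] f(1)=1,f(2)=16,f(3)=81,f(5)=625,f(6)=1296,f(10)=10000,f(15)=50625,f(30)=810000 ⇒ 872644
q^31  k|31↦f(k): 31:923521 1:1  a_31=923522

279842, 358258, 391251, 485554, 538084, 655746, 707282, 872644, 923522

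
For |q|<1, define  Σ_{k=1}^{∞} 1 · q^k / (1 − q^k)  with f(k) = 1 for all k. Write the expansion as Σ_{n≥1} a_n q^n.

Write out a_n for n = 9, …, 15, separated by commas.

q^9  k|9↦f(k): 1:1 3:1 9:1  a_9=3
d|10:{10,5,2,1}  Σf=1+1+1+1=4
[q^11] f(1)=1,f(11)=1 ⇒ 2
n=12: 12·1 6·2 4·3 3·4 2·6 1·12  f→[1+1+1+1+1+1]=6
d|13:{13,1}  Σf=1+1=2
[q^14] f(1)=1,f(2)=1,f(7)=1,f(14)=1 ⇒ 4
q^15  k|15↦f(k): 15:1 5:1 3:1 1:1  a_15=4

3, 4, 2, 6, 2, 4, 4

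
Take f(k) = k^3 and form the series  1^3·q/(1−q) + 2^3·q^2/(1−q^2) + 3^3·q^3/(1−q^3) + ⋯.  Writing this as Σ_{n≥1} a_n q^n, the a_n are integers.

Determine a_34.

a_34 = 44226

d|34:{1,2,17,34}  Σf=1+8+4913+39304=44226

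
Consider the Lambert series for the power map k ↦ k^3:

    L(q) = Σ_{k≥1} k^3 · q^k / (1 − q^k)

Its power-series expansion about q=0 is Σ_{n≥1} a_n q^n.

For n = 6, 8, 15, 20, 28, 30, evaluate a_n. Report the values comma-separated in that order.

252, 585, 3528, 9198, 25112, 31752

q^6  k|6↦f(k): 1:1 2:8 3:27 6:216  a_6=252
d|8:{8,4,2,1}  Σf=512+64+8+1=585
d|15:{15,5,3,1}  Σf=3375+125+27+1=3528
q^20  k|20↦f(k): 20:8000 10:1000 5:125 4:64 2:8 1:1  a_20=9198
[q^28] f(1)=1,f(2)=8,f(4)=64,f(7)=343,f(14)=2744,f(28)=21952 ⇒ 25112
d|30:{30,15,10,6,5,3,2,1}  Σf=27000+3375+1000+216+125+27+8+1=31752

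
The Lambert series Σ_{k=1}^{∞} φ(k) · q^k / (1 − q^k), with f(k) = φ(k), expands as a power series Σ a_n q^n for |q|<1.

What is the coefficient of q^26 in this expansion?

[q^26] φ(1)=1,φ(2)=1,φ(13)=12,φ(26)=12 ⇒ 26

a_26 = 26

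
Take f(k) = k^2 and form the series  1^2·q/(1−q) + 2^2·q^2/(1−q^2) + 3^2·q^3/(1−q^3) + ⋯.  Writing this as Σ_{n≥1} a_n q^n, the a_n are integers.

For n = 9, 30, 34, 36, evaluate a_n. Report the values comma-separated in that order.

91, 1300, 1450, 1911

q^9  k|9↦f(k): 9:81 3:9 1:1  a_9=91
q^30  k|30↦f(k): 30:900 15:225 10:100 6:36 5:25 3:9 2:4 1:1  a_30=1300
[q^34] f(34)=1156,f(17)=289,f(2)=4,f(1)=1 ⇒ 1450
q^36  k|36↦f(k): 36:1296 18:324 12:144 9:81 6:36 4:16 3:9 2:4 1:1  a_36=1911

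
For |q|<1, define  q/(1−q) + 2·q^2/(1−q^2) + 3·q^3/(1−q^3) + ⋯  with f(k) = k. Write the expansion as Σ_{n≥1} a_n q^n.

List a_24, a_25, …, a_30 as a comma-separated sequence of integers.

60, 31, 42, 40, 56, 30, 72

n=24: 1·24 2·12 3·8 4·6 6·4 8·3 12·2 24·1  f→[1+2+3+4+6+8+12+24]=60
[q^25] f(25)=25,f(5)=5,f(1)=1 ⇒ 31
n=26: 1·26 2·13 13·2 26·1  f→[1+2+13+26]=42
d|27:{27,9,3,1}  Σf=27+9+3+1=40
[q^28] f(28)=28,f(14)=14,f(7)=7,f(4)=4,f(2)=2,f(1)=1 ⇒ 56
q^29  k|29↦f(k): 1:1 29:29  a_29=30
n=30: 30·1 15·2 10·3 6·5 5·6 3·10 2·15 1·30  f→[30+15+10+6+5+3+2+1]=72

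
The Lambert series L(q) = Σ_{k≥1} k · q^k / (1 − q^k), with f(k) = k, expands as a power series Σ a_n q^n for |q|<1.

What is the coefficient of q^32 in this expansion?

a_32 = 63

d|32:{1,2,4,8,16,32}  Σf=1+2+4+8+16+32=63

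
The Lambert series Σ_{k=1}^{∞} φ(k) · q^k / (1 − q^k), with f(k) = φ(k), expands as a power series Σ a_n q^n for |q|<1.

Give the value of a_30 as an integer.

n=30: 1·30 2·15 3·10 5·6 6·5 10·3 15·2 30·1  φ→[1+1+2+4+2+4+8+8]=30

a_30 = 30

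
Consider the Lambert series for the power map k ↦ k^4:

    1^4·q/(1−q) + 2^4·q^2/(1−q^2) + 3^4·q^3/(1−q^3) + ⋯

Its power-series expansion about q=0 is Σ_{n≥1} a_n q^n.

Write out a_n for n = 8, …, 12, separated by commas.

4369, 6643, 10642, 14642, 22386

q^8  k|8↦f(k): 8:4096 4:256 2:16 1:1  a_8=4369
[q^9] f(9)=6561,f(3)=81,f(1)=1 ⇒ 6643
d|10:{1,2,5,10}  Σf=1+16+625+10000=10642
d|11:{1,11}  Σf=1+14641=14642
n=12: 12·1 6·2 4·3 3·4 2·6 1·12  f→[20736+1296+256+81+16+1]=22386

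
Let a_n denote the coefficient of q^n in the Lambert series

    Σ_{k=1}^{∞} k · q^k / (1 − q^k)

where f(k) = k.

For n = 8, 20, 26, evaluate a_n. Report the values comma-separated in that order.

d|8:{1,2,4,8}  Σf=1+2+4+8=15
d|20:{1,2,4,5,10,20}  Σf=1+2+4+5+10+20=42
q^26  k|26↦f(k): 1:1 2:2 13:13 26:26  a_26=42

15, 42, 42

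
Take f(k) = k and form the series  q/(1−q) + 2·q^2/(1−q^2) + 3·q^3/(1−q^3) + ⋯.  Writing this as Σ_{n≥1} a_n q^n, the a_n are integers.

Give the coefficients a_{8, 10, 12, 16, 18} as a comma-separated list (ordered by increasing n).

15, 18, 28, 31, 39

d|8:{8,4,2,1}  Σf=8+4+2+1=15
q^10  k|10↦f(k): 10:10 5:5 2:2 1:1  a_10=18
q^12  k|12↦f(k): 12:12 6:6 4:4 3:3 2:2 1:1  a_12=28
[q^16] f(1)=1,f(2)=2,f(4)=4,f(8)=8,f(16)=16 ⇒ 31
n=18: 1·18 2·9 3·6 6·3 9·2 18·1  f→[1+2+3+6+9+18]=39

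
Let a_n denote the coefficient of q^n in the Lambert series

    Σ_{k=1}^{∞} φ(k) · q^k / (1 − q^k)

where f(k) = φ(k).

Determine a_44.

[q^44] φ(1)=1,φ(2)=1,φ(4)=2,φ(11)=10,φ(22)=10,φ(44)=20 ⇒ 44

a_44 = 44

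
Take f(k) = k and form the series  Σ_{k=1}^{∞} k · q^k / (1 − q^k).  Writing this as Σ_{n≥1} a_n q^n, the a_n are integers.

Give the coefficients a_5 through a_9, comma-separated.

q^5  k|5↦f(k): 5:5 1:1  a_5=6
d|6:{1,2,3,6}  Σf=1+2+3+6=12
[q^7] f(7)=7,f(1)=1 ⇒ 8
q^8  k|8↦f(k): 1:1 2:2 4:4 8:8  a_8=15
n=9: 1·9 3·3 9·1  f→[1+3+9]=13

6, 12, 8, 15, 13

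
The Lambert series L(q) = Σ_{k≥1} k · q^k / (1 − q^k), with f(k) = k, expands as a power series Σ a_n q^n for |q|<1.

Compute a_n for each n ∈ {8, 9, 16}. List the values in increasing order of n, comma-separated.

15, 13, 31

q^8  k|8↦f(k): 8:8 4:4 2:2 1:1  a_8=15
d|9:{1,3,9}  Σf=1+3+9=13
d|16:{16,8,4,2,1}  Σf=16+8+4+2+1=31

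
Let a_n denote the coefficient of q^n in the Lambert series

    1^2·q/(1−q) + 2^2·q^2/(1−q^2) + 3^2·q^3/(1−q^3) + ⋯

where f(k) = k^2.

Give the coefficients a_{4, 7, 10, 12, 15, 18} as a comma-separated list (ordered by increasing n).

d|4:{1,2,4}  Σf=1+4+16=21
[q^7] f(1)=1,f(7)=49 ⇒ 50
q^10  k|10↦f(k): 1:1 2:4 5:25 10:100  a_10=130
q^12  k|12↦f(k): 12:144 6:36 4:16 3:9 2:4 1:1  a_12=210
q^15  k|15↦f(k): 1:1 3:9 5:25 15:225  a_15=260
d|18:{1,2,3,6,9,18}  Σf=1+4+9+36+81+324=455

21, 50, 130, 210, 260, 455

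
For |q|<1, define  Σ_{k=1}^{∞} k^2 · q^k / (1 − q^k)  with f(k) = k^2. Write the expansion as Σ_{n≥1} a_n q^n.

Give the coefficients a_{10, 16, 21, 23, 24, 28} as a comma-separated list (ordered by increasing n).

[q^10] f(1)=1,f(2)=4,f(5)=25,f(10)=100 ⇒ 130
[q^16] f(16)=256,f(8)=64,f(4)=16,f(2)=4,f(1)=1 ⇒ 341
d|21:{21,7,3,1}  Σf=441+49+9+1=500
n=23: 23·1 1·23  f→[529+1]=530
d|24:{24,12,8,6,4,3,2,1}  Σf=576+144+64+36+16+9+4+1=850
[q^28] f(28)=784,f(14)=196,f(7)=49,f(4)=16,f(2)=4,f(1)=1 ⇒ 1050

130, 341, 500, 530, 850, 1050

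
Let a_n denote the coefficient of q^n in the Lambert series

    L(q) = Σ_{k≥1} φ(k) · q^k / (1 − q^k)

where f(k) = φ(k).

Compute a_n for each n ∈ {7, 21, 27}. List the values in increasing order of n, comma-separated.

n=7: 1·7 7·1  φ→[1+6]=7
q^21  k|21↦φ(k): 21:12 7:6 3:2 1:1  a_21=21
d|27:{1,3,9,27}  Σφ=1+2+6+18=27

7, 21, 27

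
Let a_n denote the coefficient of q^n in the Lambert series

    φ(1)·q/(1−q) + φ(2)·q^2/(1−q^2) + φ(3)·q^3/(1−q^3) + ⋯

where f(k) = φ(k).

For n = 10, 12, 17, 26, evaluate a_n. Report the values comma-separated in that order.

n=10: 10·1 5·2 2·5 1·10  φ→[4+4+1+1]=10
[q^12] φ(1)=1,φ(2)=1,φ(3)=2,φ(4)=2,φ(6)=2,φ(12)=4 ⇒ 12
d|17:{1,17}  Σφ=1+16=17
[q^26] φ(26)=12,φ(13)=12,φ(2)=1,φ(1)=1 ⇒ 26

10, 12, 17, 26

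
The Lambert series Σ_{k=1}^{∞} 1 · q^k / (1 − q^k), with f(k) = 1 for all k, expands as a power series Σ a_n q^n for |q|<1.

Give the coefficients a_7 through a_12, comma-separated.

2, 4, 3, 4, 2, 6

q^7  k|7↦f(k): 1:1 7:1  a_7=2
q^8  k|8↦f(k): 1:1 2:1 4:1 8:1  a_8=4
q^9  k|9↦f(k): 1:1 3:1 9:1  a_9=3
q^10  k|10↦f(k): 10:1 5:1 2:1 1:1  a_10=4
[q^11] f(1)=1,f(11)=1 ⇒ 2
n=12: 12·1 6·2 4·3 3·4 2·6 1·12  f→[1+1+1+1+1+1]=6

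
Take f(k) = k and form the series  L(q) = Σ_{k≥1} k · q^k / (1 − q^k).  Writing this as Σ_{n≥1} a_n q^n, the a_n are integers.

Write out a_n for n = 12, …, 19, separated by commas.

d|12:{12,6,4,3,2,1}  Σf=12+6+4+3+2+1=28
[q^13] f(1)=1,f(13)=13 ⇒ 14
[q^14] f(1)=1,f(2)=2,f(7)=7,f(14)=14 ⇒ 24
q^15  k|15↦f(k): 15:15 5:5 3:3 1:1  a_15=24
d|16:{1,2,4,8,16}  Σf=1+2+4+8+16=31
n=17: 17·1 1·17  f→[17+1]=18
n=18: 1·18 2·9 3·6 6·3 9·2 18·1  f→[1+2+3+6+9+18]=39
q^19  k|19↦f(k): 19:19 1:1  a_19=20

28, 14, 24, 24, 31, 18, 39, 20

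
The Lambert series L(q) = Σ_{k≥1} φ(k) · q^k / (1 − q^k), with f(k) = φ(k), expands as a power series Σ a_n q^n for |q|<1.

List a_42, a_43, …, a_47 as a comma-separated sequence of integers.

n=42: 1·42 2·21 3·14 6·7 7·6 14·3 21·2 42·1  φ→[1+1+2+2+6+6+12+12]=42
n=43: 43·1 1·43  φ→[42+1]=43
d|44:{1,2,4,11,22,44}  Σφ=1+1+2+10+10+20=44
[q^45] φ(1)=1,φ(3)=2,φ(5)=4,φ(9)=6,φ(15)=8,φ(45)=24 ⇒ 45
q^46  k|46↦φ(k): 46:22 23:22 2:1 1:1  a_46=46
[q^47] φ(47)=46,φ(1)=1 ⇒ 47

42, 43, 44, 45, 46, 47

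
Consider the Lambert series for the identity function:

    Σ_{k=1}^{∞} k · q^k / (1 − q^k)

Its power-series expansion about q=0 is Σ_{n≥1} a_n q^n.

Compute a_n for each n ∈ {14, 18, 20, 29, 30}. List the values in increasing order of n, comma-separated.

24, 39, 42, 30, 72

[q^14] f(1)=1,f(2)=2,f(7)=7,f(14)=14 ⇒ 24
d|18:{1,2,3,6,9,18}  Σf=1+2+3+6+9+18=39
d|20:{1,2,4,5,10,20}  Σf=1+2+4+5+10+20=42
n=29: 29·1 1·29  f→[29+1]=30
d|30:{30,15,10,6,5,3,2,1}  Σf=30+15+10+6+5+3+2+1=72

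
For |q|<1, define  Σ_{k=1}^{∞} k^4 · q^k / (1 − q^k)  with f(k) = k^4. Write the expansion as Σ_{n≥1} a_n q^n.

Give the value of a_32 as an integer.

n=32: 32·1 16·2 8·4 4·8 2·16 1·32  f→[1048576+65536+4096+256+16+1]=1118481

a_32 = 1118481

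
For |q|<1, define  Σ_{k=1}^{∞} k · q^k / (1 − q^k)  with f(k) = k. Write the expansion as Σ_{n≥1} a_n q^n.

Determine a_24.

d|24:{24,12,8,6,4,3,2,1}  Σf=24+12+8+6+4+3+2+1=60

a_24 = 60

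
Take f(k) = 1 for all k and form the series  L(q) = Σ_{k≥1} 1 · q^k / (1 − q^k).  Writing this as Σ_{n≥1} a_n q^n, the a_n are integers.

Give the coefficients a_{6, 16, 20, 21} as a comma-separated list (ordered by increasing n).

4, 5, 6, 4

q^6  k|6↦f(k): 6:1 3:1 2:1 1:1  a_6=4
n=16: 1·16 2·8 4·4 8·2 16·1  f→[1+1+1+1+1]=5
q^20  k|20↦f(k): 1:1 2:1 4:1 5:1 10:1 20:1  a_20=6
d|21:{1,3,7,21}  Σf=1+1+1+1=4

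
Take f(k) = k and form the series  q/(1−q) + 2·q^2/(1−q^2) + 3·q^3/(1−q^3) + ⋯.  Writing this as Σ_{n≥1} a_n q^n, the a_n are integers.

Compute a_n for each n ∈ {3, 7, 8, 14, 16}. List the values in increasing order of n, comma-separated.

n=3: 1·3 3·1  f→[1+3]=4
d|7:{1,7}  Σf=1+7=8
q^8  k|8↦f(k): 8:8 4:4 2:2 1:1  a_8=15
[q^14] f(14)=14,f(7)=7,f(2)=2,f(1)=1 ⇒ 24
d|16:{16,8,4,2,1}  Σf=16+8+4+2+1=31

4, 8, 15, 24, 31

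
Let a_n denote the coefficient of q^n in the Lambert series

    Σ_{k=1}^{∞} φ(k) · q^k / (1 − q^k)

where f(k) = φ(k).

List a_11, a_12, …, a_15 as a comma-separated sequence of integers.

[q^11] φ(11)=10,φ(1)=1 ⇒ 11
[q^12] φ(1)=1,φ(2)=1,φ(3)=2,φ(4)=2,φ(6)=2,φ(12)=4 ⇒ 12
[q^13] φ(13)=12,φ(1)=1 ⇒ 13
d|14:{1,2,7,14}  Σφ=1+1+6+6=14
[q^15] φ(15)=8,φ(5)=4,φ(3)=2,φ(1)=1 ⇒ 15

11, 12, 13, 14, 15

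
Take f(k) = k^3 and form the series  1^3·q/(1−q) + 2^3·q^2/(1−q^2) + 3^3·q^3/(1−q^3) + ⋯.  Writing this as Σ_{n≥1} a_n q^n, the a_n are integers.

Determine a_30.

a_30 = 31752

[q^30] f(30)=27000,f(15)=3375,f(10)=1000,f(6)=216,f(5)=125,f(3)=27,f(2)=8,f(1)=1 ⇒ 31752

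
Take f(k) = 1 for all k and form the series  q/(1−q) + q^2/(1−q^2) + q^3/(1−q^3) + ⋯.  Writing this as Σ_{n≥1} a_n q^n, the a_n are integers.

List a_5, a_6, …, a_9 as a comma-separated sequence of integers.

d|5:{5,1}  Σf=1+1=2
n=6: 6·1 3·2 2·3 1·6  f→[1+1+1+1]=4
[q^7] f(1)=1,f(7)=1 ⇒ 2
[q^8] f(1)=1,f(2)=1,f(4)=1,f(8)=1 ⇒ 4
[q^9] f(1)=1,f(3)=1,f(9)=1 ⇒ 3

2, 4, 2, 4, 3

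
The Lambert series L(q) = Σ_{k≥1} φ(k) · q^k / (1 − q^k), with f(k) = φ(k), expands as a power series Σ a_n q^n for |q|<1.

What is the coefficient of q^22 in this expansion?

q^22  k|22↦φ(k): 1:1 2:1 11:10 22:10  a_22=22

a_22 = 22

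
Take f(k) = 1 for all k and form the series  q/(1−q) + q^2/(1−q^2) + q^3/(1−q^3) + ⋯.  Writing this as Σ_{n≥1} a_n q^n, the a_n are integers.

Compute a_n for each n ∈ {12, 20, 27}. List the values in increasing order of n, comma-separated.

n=12: 1·12 2·6 3·4 4·3 6·2 12·1  f→[1+1+1+1+1+1]=6
n=20: 1·20 2·10 4·5 5·4 10·2 20·1  f→[1+1+1+1+1+1]=6
q^27  k|27↦f(k): 1:1 3:1 9:1 27:1  a_27=4

6, 6, 4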